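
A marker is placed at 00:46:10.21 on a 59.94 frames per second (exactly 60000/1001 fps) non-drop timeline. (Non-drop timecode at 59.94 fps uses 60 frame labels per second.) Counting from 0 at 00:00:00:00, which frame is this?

Total seconds to the label: (0 × 3600 + 46 × 60 + 10) = 2770.
Frame index = 2770 × 60 + 21 = 166221.

frame 166221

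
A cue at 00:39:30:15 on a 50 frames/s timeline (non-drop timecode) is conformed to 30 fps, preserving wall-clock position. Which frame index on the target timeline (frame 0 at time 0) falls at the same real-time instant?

frame 71109

Source frame index: (0×3600 + 39×60 + 30) × 50 + 15 = 118515.
Real time: 118515 / (50) = 23703/10 s.
Target frame: (23703/10) × (30) = 71109.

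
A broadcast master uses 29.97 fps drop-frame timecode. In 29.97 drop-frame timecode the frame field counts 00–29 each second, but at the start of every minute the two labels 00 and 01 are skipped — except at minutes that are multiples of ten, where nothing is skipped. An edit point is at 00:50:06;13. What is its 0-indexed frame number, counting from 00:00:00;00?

As if non-drop at 30 labels/s: (0 × 3600 + 50 × 60 + 6) × 30 + 13 = 90193.
Minute boundaries passed: 50; those not divisible by 10: 50 − 5 = 45; dropped labels = 2 × 45 = 90.
Actual frame index = 90193 − 90 = 90103.

90103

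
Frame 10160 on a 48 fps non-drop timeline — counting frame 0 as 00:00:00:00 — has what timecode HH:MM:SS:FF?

00:03:31:32

10160 ÷ 48 = 211 full seconds, remainder 32 frames.
211 s = 0 h 3 min 31 s.
Timecode: 00:03:31:32.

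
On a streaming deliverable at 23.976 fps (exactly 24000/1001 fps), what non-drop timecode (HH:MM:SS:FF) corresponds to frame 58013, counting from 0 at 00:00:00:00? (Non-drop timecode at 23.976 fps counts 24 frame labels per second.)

58013 ÷ 24 = 2417 full seconds, remainder 5 frames.
2417 s = 0 h 40 min 17 s.
Timecode: 00:40:17:05.

00:40:17:05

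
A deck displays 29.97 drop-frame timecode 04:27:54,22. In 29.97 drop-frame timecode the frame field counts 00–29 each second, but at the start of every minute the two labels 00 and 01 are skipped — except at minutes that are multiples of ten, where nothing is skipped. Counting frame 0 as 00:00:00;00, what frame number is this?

481760

As if non-drop at 30 labels/s: (4 × 3600 + 27 × 60 + 54) × 30 + 22 = 482242.
Minute boundaries passed: 267; those not divisible by 10: 267 − 26 = 241; dropped labels = 2 × 241 = 482.
Actual frame index = 482242 − 482 = 481760.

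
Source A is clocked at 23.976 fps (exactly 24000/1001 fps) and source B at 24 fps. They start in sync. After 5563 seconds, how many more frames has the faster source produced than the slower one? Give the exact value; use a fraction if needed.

A emits 24000/1001 × 5563 = 133512000/1001 frames; B emits 24 × 5563 = 133512.
Difference = 133512/1001 frames (≈ 133.3786); B is ahead of A.

133512/1001 frames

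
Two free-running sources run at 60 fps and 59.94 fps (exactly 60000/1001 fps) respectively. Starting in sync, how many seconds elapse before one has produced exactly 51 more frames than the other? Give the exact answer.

The gap grows by |60000/1001 − 60| = 60/1001 frames per second.
Time for a 51-frame gap: 51 ÷ (60/1001) = 850.85 s.

850.85 seconds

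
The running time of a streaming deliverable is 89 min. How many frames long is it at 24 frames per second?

89 min = 5340 s.
Frames = 5340 × 24 = 128160.

128160 frames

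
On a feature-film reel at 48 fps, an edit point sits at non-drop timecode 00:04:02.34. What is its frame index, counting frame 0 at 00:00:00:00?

Total seconds to the label: (0 × 3600 + 4 × 60 + 2) = 242.
Frame index = 242 × 48 + 34 = 11650.

frame 11650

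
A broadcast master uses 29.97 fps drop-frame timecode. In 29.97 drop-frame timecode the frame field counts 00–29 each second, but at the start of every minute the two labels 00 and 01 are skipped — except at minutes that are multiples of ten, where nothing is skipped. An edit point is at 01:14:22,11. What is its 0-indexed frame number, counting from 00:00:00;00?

Complete 10-minute blocks: 7, each 17982 frames → 125874.
Remaining 4 whole minutes in the current block: 1800 + 3 × 1798 = 7194 frames.
Within the current minute: 22 × 30 + 11 − 2 = 669 (labels ;00/;01 skipped at this minute). Total = 125874 + 7194 + 669 = 133737.

133737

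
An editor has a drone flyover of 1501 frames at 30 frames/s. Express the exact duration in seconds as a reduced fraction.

1501/30 seconds

Running time = 1501 ÷ (30) = 1501 × 1/30 = 1501/30 s.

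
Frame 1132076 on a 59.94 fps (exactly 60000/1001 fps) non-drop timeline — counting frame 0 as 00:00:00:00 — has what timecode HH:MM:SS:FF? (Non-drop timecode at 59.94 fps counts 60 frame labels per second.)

05:14:27:56

1132076 ÷ 60 = 18867 full seconds, remainder 56 frames.
18867 s = 5 h 14 min 27 s.
Timecode: 05:14:27:56.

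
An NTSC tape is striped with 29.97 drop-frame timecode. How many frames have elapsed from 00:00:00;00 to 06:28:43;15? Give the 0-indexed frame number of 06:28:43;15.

699005

As if non-drop at 30 labels/s: (6 × 3600 + 28 × 60 + 43) × 30 + 15 = 699705.
Minute boundaries passed: 388; those not divisible by 10: 388 − 38 = 350; dropped labels = 2 × 350 = 700.
Actual frame index = 699705 − 700 = 699005.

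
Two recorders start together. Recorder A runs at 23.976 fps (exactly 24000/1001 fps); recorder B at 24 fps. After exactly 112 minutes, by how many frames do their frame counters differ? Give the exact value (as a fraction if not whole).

112 min = 6720 s.
A emits 24000/1001 × 6720 = 23040000/143 frames; B emits 24 × 6720 = 161280.
Difference = 23040/143 frames (≈ 161.1189); B is ahead of A.

23040/143 frames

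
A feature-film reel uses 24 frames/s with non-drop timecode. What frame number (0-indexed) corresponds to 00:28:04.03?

frame 40419

Total seconds to the label: (0 × 3600 + 28 × 60 + 4) = 1684.
Frame index = 1684 × 24 + 3 = 40419.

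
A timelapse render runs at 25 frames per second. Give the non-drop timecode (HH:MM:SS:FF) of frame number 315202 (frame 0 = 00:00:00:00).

315202 ÷ 25 = 12608 full seconds, remainder 2 frames.
12608 s = 3 h 30 min 8 s.
Timecode: 03:30:08:02.

03:30:08:02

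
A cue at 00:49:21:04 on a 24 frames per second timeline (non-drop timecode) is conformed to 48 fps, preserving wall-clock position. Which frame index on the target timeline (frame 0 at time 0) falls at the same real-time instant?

Source frame index: (0×3600 + 49×60 + 21) × 24 + 4 = 71068.
Real time: 71068 / (24) = 17767/6 s.
Target frame: (17767/6) × (48) = 142136.

frame 142136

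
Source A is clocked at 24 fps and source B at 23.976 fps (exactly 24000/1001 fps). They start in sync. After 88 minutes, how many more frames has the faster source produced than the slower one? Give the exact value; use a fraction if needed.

88 min = 5280 s.
A emits 24 × 5280 = 126720 frames; B emits 24000/1001 × 5280 = 11520000/91.
Difference = 11520/91 frames (≈ 126.5934); B is behind A.

11520/91 frames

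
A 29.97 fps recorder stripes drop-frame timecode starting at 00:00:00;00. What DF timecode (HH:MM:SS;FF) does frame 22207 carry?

Each 10-minute DF block holds 10 × 60 × 30 − 9 × 2 = 17982 frames. 22207 ÷ 17982 → 1 full block, remainder 4225.
Within the partial block the first minute is 1800 frames and each further minute 1798, so 2 further minute boundaries passed. Total skipped labels = 18 × 1 + 2 × 2 = 22.
Non-drop label index = 22207 + 22 = 22229; at 30 labels/s that is 00:12:20:29, i.e. DF 00:12:20;29.

00:12:20;29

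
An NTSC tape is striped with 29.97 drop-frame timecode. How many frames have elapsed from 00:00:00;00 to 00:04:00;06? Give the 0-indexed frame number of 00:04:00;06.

7198

Complete 10-minute blocks: 0, each 17982 frames → 0.
Remaining 4 whole minutes in the current block: 1800 + 3 × 1798 = 7194 frames.
Within the current minute: 0 × 30 + 6 − 2 = 4 (labels ;00/;01 skipped at this minute). Total = 0 + 7194 + 4 = 7198.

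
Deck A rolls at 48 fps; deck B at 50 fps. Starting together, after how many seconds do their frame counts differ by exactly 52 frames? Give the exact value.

The gap grows by |50 − 48| = 2 frames per second.
Time for a 52-frame gap: 52 ÷ (2) = 26 s.

26 seconds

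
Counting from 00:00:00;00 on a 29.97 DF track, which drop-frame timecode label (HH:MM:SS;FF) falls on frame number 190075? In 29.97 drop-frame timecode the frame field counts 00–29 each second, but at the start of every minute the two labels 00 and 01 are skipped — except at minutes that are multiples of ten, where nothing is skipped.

01:45:42;05

Each 10-minute DF block holds 10 × 60 × 30 − 9 × 2 = 17982 frames. 190075 ÷ 17982 → 10 full blocks, remainder 10255.
Within the partial block the first minute is 1800 frames and each further minute 1798, so 5 further minute boundaries passed. Total skipped labels = 18 × 10 + 2 × 5 = 190.
Non-drop label index = 190075 + 190 = 190265; at 30 labels/s that is 01:45:42:05, i.e. DF 01:45:42;05.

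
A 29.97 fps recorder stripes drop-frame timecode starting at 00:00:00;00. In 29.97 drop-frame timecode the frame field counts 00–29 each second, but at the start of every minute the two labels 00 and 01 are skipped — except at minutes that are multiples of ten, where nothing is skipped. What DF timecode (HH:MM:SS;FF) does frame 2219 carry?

00:01:14;01

Ten DF minutes hold 17982 frames, so frame 2219 lies in block 0 (frames 0–17981) with 2219 frames into that block.
The block's first minute is 1800 frames and the rest 1798 each; 2219 frames reaches minute 1, so 0 × 18 + 1 × 2 = 2 labels have been skipped so far.
Adding those back, label number 2219 + 2 = 2221 at 30 labels/s is 74 s + 1 f = 0 h 1 min 14 s frame 1, i.e. 00:01:14;01.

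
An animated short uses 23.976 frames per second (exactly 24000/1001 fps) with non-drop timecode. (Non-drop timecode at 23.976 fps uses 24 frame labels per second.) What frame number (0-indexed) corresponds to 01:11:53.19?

103531

Total seconds to the label: (1 × 3600 + 11 × 60 + 53) = 4313.
Frame index = 4313 × 24 + 19 = 103531.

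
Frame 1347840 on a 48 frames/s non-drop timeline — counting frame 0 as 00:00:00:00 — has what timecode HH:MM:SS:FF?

1347840 ÷ 48 = 28080 full seconds, remainder 0 frames.
28080 s = 7 h 48 min 0 s.
Timecode: 07:48:00:00.

07:48:00:00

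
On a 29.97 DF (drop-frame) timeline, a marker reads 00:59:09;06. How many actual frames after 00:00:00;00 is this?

Complete 10-minute blocks: 5, each 17982 frames → 89910.
Remaining 9 whole minutes in the current block: 1800 + 8 × 1798 = 16184 frames.
Within the current minute: 9 × 30 + 6 − 2 = 274 (labels ;00/;01 skipped at this minute). Total = 89910 + 16184 + 274 = 106368.

106368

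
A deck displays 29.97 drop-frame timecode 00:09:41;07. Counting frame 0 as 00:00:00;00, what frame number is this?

Complete 10-minute blocks: 0, each 17982 frames → 0.
Remaining 9 whole minutes in the current block: 1800 + 8 × 1798 = 16184 frames.
Within the current minute: 41 × 30 + 7 − 2 = 1235 (labels ;00/;01 skipped at this minute). Total = 0 + 16184 + 1235 = 17419.

17419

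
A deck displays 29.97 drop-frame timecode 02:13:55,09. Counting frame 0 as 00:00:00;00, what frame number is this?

As if non-drop at 30 labels/s: (2 × 3600 + 13 × 60 + 55) × 30 + 9 = 241059.
Minute boundaries passed: 133; those not divisible by 10: 133 − 13 = 120; dropped labels = 2 × 120 = 240.
Actual frame index = 241059 − 240 = 240819.

240819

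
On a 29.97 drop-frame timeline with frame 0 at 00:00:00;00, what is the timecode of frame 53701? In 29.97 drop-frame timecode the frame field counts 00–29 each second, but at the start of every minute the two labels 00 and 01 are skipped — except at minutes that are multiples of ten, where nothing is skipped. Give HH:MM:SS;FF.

Each 10-minute DF block holds 10 × 60 × 30 − 9 × 2 = 17982 frames. 53701 ÷ 17982 → 2 full blocks, remainder 17737.
Within the partial block the first minute is 1800 frames and each further minute 1798, so 9 further minute boundaries passed. Total skipped labels = 18 × 2 + 2 × 9 = 54.
Non-drop label index = 53701 + 54 = 53755; at 30 labels/s that is 00:29:51:25, i.e. DF 00:29:51;25.

00:29:51;25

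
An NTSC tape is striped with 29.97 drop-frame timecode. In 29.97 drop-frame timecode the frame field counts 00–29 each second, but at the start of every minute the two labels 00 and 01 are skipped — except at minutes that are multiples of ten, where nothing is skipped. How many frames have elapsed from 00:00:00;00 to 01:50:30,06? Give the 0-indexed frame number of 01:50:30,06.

Complete 10-minute blocks: 11, each 17982 frames → 197802.
Remaining 0 whole minutes in the current block: 0 frames.
Within the current minute: 30 × 30 + 6 = 906. Total = 197802 + 0 + 906 = 198708.

198708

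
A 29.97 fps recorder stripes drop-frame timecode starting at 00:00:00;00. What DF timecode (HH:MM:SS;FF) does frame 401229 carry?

03:43:07;21

Ten DF minutes hold 17982 frames, so frame 401229 lies in block 22 (frames 395604–413585) with 5625 frames into that block.
The block's first minute is 1800 frames and the rest 1798 each; 5625 frames reaches minute 3, so 22 × 18 + 3 × 2 = 402 labels have been skipped so far.
Adding those back, label number 401229 + 402 = 401631 at 30 labels/s is 13387 s + 21 f = 3 h 43 min 7 s frame 21, i.e. 03:43:07;21.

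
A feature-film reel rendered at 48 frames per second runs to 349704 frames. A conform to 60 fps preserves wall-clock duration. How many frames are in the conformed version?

Target frames = source frames × (target rate / source rate) = 349704 × (60)/(48) = 349704 × 5/4 = 437130.

437130 frames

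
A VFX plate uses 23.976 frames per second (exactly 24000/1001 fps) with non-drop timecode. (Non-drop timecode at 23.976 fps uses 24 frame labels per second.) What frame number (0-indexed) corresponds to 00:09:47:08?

Total seconds to the label: (0 × 3600 + 9 × 60 + 47) = 587.
Frame index = 587 × 24 + 8 = 14096.

14096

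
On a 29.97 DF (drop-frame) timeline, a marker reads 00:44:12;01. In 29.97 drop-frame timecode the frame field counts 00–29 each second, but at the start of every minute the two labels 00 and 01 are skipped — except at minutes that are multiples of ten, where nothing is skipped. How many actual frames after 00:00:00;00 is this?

Complete 10-minute blocks: 4, each 17982 frames → 71928.
Remaining 4 whole minutes in the current block: 1800 + 3 × 1798 = 7194 frames.
Within the current minute: 12 × 30 + 1 − 2 = 359 (labels ;00/;01 skipped at this minute). Total = 71928 + 7194 + 359 = 79481.

79481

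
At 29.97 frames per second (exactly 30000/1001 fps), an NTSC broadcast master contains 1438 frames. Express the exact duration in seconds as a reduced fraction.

Running time = 1438 ÷ (30000/1001) = 1438 × 1001/30000 = 719719/15000 s.

719719/15000 seconds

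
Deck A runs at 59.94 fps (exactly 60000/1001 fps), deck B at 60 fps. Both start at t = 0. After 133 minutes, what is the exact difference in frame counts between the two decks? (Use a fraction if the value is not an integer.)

68400/143 frames

133 min = 7980 s.
A emits 60000/1001 × 7980 = 68400000/143 frames; B emits 60 × 7980 = 478800.
Difference = 68400/143 frames (≈ 478.3217); B is ahead of A.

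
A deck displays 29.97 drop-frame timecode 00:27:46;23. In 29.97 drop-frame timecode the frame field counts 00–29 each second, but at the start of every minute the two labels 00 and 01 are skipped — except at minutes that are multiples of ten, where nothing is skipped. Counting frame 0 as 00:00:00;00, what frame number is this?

49953

Complete 10-minute blocks: 2, each 17982 frames → 35964.
Remaining 7 whole minutes in the current block: 1800 + 6 × 1798 = 12588 frames.
Within the current minute: 46 × 30 + 23 − 2 = 1401 (labels ;00/;01 skipped at this minute). Total = 35964 + 12588 + 1401 = 49953.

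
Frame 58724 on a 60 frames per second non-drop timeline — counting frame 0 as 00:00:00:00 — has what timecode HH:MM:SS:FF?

00:16:18:44

58724 ÷ 60 = 978 full seconds, remainder 44 frames.
978 s = 0 h 16 min 18 s.
Timecode: 00:16:18:44.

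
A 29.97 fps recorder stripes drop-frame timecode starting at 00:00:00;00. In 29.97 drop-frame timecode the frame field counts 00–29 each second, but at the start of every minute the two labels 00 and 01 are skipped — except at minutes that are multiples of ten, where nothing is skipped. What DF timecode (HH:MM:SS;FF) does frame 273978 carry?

02:32:21;22

Ten DF minutes hold 17982 frames, so frame 273978 lies in block 15 (frames 269730–287711) with 4248 frames into that block.
The block's first minute is 1800 frames and the rest 1798 each; 4248 frames reaches minute 2, so 15 × 18 + 2 × 2 = 274 labels have been skipped so far.
Adding those back, label number 273978 + 274 = 274252 at 30 labels/s is 9141 s + 22 f = 2 h 32 min 21 s frame 22, i.e. 02:32:21;22.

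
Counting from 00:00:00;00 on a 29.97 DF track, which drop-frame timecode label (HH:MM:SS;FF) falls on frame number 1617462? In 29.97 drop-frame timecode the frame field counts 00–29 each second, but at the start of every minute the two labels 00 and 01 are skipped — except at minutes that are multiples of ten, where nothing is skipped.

14:59:29;12

Ten DF minutes hold 17982 frames, so frame 1617462 lies in block 89 (frames 1600398–1618379) with 17064 frames into that block.
The block's first minute is 1800 frames and the rest 1798 each; 17064 frames reaches minute 9, so 89 × 18 + 9 × 2 = 1620 labels have been skipped so far.
Adding those back, label number 1617462 + 1620 = 1619082 at 30 labels/s is 53969 s + 12 f = 14 h 59 min 29 s frame 12, i.e. 14:59:29;12.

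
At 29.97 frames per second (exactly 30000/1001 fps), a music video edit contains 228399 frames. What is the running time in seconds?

Running time = 228399 / (30000/1001) = 7620.9133 s.

7620.9133 seconds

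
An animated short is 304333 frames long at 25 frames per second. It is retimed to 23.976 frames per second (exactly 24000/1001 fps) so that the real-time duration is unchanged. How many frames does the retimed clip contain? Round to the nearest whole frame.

291868 frames

Frames at target rate = 304333 × (24000/1001) / (25) = 292159680/1001 ≈ 291867.812.
Nearest whole frame: 291868.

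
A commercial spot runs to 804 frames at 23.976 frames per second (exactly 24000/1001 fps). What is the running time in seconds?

Running time = 804 / (24000/1001) = 33.5335 s.

33.5335 seconds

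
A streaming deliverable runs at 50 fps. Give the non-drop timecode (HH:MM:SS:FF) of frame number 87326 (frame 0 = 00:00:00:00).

00:29:06:26

87326 ÷ 50 = 1746 full seconds, remainder 26 frames.
1746 s = 0 h 29 min 6 s.
Timecode: 00:29:06:26.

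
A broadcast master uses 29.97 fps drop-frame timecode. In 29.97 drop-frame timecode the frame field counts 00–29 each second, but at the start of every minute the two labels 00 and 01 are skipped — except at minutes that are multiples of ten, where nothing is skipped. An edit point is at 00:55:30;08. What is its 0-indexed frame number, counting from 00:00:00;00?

Complete 10-minute blocks: 5, each 17982 frames → 89910.
Remaining 5 whole minutes in the current block: 1800 + 4 × 1798 = 8992 frames.
Within the current minute: 30 × 30 + 8 − 2 = 906 (labels ;00/;01 skipped at this minute). Total = 89910 + 8992 + 906 = 99808.

99808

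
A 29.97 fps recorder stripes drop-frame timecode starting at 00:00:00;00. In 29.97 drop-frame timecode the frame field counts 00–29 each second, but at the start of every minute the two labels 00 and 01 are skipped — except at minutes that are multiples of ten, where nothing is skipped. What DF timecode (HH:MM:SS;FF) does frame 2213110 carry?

20:30:44;04

Ten DF minutes hold 17982 frames, so frame 2213110 lies in block 123 (frames 2211786–2229767) with 1324 frames into that block.
The block's first minute is 1800 frames and the rest 1798 each; 1324 frames reaches minute 0, so 123 × 18 + 0 × 2 = 2214 labels have been skipped so far.
Adding those back, label number 2213110 + 2214 = 2215324 at 30 labels/s is 73844 s + 4 f = 20 h 30 min 44 s frame 4, i.e. 20:30:44;04.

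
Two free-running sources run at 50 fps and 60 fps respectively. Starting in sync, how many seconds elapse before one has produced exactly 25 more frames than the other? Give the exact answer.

The gap grows by |60 − 50| = 10 frames per second.
Time for a 25-frame gap: 25 ÷ (10) = 2.5 s.

2.5 seconds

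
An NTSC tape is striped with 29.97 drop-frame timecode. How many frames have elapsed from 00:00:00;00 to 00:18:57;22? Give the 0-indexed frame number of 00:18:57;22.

34098

As if non-drop at 30 labels/s: (0 × 3600 + 18 × 60 + 57) × 30 + 22 = 34132.
Minute boundaries passed: 18; those not divisible by 10: 18 − 1 = 17; dropped labels = 2 × 17 = 34.
Actual frame index = 34132 − 34 = 34098.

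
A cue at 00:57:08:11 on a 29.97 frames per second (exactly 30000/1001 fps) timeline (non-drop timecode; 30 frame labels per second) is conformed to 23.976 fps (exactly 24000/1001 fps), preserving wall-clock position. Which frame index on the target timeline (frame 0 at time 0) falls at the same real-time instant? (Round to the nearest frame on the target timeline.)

Source frame index: (0×3600 + 57×60 + 8) × 30 + 11 = 102851.
Real time: 102851 / (30000/1001) = 102953851/30000 s.
Target frame: (102953851/30000) × (24000/1001) = 411404/5 ≈ 82280.800 → 82281.

frame 82281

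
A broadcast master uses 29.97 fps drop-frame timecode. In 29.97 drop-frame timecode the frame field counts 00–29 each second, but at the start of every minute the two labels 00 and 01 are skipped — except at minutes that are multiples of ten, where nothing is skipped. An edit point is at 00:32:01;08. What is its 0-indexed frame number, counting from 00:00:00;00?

57580

As if non-drop at 30 labels/s: (0 × 3600 + 32 × 60 + 1) × 30 + 8 = 57638.
Minute boundaries passed: 32; those not divisible by 10: 32 − 3 = 29; dropped labels = 2 × 29 = 58.
Actual frame index = 57638 − 58 = 57580.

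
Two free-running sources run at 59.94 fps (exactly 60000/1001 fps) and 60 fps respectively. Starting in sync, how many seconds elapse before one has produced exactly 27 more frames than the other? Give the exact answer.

450.45 seconds

The gap grows by |60 − 60000/1001| = 60/1001 frames per second.
Time for a 27-frame gap: 27 ÷ (60/1001) = 450.45 s.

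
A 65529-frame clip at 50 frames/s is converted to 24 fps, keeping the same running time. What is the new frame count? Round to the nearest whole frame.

Frames at target rate = 65529 × (24) / (50) = 786348/25 ≈ 31453.920.
Nearest whole frame: 31454.

31454 frames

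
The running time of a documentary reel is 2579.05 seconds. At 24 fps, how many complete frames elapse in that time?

61897 frames

Frames = 2579.05 × 24 = 309486/5 ≈ 61897.2000.
Complete frames: 61897.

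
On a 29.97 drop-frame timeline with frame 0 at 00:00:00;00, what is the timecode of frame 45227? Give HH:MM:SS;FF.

Each 10-minute DF block holds 10 × 60 × 30 − 9 × 2 = 17982 frames. 45227 ÷ 17982 → 2 full blocks, remainder 9263.
Within the partial block the first minute is 1800 frames and each further minute 1798, so 5 further minute boundaries passed. Total skipped labels = 18 × 2 + 2 × 5 = 46.
Non-drop label index = 45227 + 46 = 45273; at 30 labels/s that is 00:25:09:03, i.e. DF 00:25:09;03.

00:25:09;03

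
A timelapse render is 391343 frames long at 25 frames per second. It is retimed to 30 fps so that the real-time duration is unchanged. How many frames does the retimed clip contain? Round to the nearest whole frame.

Frames at target rate = 391343 × (30) / (25) = 2348058/5 ≈ 469611.600.
Nearest whole frame: 469612.

469612 frames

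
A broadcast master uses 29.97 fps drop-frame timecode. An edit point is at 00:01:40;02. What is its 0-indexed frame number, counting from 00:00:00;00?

3000

As if non-drop at 30 labels/s: (0 × 3600 + 1 × 60 + 40) × 30 + 2 = 3002.
Minute boundaries passed: 1; those not divisible by 10: 1 − 0 = 1; dropped labels = 2 × 1 = 2.
Actual frame index = 3002 − 2 = 3000.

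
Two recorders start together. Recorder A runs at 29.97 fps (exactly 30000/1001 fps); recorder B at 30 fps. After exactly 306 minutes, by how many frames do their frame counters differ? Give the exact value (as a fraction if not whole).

306 min = 18360 s.
A emits 30000/1001 × 18360 = 550800000/1001 frames; B emits 30 × 18360 = 550800.
Difference = 550800/1001 frames (≈ 550.2498); B is ahead of A.

550800/1001 frames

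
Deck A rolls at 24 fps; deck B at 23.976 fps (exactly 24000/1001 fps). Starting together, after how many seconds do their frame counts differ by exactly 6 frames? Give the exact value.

250.25 seconds

The gap grows by |24000/1001 − 24| = 24/1001 frames per second.
Time for a 6-frame gap: 6 ÷ (24/1001) = 250.25 s.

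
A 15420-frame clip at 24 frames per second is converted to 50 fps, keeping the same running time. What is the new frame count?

32125 frames

Target frames = source frames × (target rate / source rate) = 15420 × (50)/(24) = 15420 × 25/12 = 32125.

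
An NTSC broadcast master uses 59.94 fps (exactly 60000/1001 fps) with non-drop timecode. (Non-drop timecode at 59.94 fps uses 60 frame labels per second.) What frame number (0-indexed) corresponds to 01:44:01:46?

Total seconds to the label: (1 × 3600 + 44 × 60 + 1) = 6241.
Frame index = 6241 × 60 + 46 = 374506.

374506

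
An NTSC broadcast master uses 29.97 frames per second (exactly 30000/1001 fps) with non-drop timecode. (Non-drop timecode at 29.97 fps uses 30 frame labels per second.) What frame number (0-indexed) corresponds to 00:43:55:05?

Total seconds to the label: (0 × 3600 + 43 × 60 + 55) = 2635.
Frame index = 2635 × 30 + 5 = 79055.

frame 79055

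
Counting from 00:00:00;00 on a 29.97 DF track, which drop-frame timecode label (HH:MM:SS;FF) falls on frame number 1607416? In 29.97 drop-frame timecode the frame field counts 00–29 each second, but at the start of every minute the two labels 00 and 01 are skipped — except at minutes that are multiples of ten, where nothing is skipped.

Ten DF minutes hold 17982 frames, so frame 1607416 lies in block 89 (frames 1600398–1618379) with 7018 frames into that block.
The block's first minute is 1800 frames and the rest 1798 each; 7018 frames reaches minute 3, so 89 × 18 + 3 × 2 = 1608 labels have been skipped so far.
Adding those back, label number 1607416 + 1608 = 1609024 at 30 labels/s is 53634 s + 4 f = 14 h 53 min 54 s frame 4, i.e. 14:53:54;04.

14:53:54;04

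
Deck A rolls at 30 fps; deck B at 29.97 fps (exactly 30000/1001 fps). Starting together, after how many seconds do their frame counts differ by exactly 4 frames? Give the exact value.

The gap grows by |30000/1001 − 30| = 30/1001 frames per second.
Time for a 4-frame gap: 4 ÷ (30/1001) = 2002/15 s.

2002/15 seconds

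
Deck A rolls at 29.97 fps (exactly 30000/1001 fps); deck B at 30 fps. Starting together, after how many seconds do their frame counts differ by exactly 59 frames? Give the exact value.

The gap grows by |30 − 30000/1001| = 30/1001 frames per second.
Time for a 59-frame gap: 59 ÷ (30/1001) = 59059/30 s.

59059/30 seconds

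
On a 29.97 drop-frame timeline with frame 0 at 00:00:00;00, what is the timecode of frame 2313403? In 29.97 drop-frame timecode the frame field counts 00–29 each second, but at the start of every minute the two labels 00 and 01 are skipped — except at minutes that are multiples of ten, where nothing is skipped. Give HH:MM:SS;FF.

Ten DF minutes hold 17982 frames, so frame 2313403 lies in block 128 (frames 2301696–2319677) with 11707 frames into that block.
The block's first minute is 1800 frames and the rest 1798 each; 11707 frames reaches minute 6, so 128 × 18 + 6 × 2 = 2316 labels have been skipped so far.
Adding those back, label number 2313403 + 2316 = 2315719 at 30 labels/s is 77190 s + 19 f = 21 h 26 min 30 s frame 19, i.e. 21:26:30;19.

21:26:30;19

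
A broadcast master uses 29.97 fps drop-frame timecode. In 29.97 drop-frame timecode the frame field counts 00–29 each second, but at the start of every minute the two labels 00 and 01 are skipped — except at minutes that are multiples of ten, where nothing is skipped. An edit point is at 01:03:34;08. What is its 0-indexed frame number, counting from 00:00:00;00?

114314

Complete 10-minute blocks: 6, each 17982 frames → 107892.
Remaining 3 whole minutes in the current block: 1800 + 2 × 1798 = 5396 frames.
Within the current minute: 34 × 30 + 8 − 2 = 1026 (labels ;00/;01 skipped at this minute). Total = 107892 + 5396 + 1026 = 114314.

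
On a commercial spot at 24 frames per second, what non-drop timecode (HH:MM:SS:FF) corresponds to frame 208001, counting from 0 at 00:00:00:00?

02:24:26:17

208001 ÷ 24 = 8666 full seconds, remainder 17 frames.
8666 s = 2 h 24 min 26 s.
Timecode: 02:24:26:17.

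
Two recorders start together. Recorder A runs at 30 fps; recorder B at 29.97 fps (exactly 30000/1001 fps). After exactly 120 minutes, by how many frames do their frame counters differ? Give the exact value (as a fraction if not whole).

216000/1001 frames

120 min = 7200 s.
A emits 30 × 7200 = 216000 frames; B emits 30000/1001 × 7200 = 216000000/1001.
Difference = 216000/1001 frames (≈ 215.7842); B is behind A.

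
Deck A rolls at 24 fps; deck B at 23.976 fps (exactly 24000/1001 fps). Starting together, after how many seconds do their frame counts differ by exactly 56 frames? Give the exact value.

7007/3 seconds

The gap grows by |24000/1001 − 24| = 24/1001 frames per second.
Time for a 56-frame gap: 56 ÷ (24/1001) = 7007/3 s.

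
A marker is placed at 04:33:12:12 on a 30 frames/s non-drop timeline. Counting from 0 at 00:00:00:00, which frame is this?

frame 491772

Total seconds to the label: (4 × 3600 + 33 × 60 + 12) = 16392.
Frame index = 16392 × 30 + 12 = 491772.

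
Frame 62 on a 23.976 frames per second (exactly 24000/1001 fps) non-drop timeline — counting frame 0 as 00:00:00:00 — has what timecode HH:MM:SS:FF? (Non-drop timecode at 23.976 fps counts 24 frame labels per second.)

62 ÷ 24 = 2 full seconds, remainder 14 frames.
2 s = 0 h 0 min 2 s.
Timecode: 00:00:02:14.

00:00:02:14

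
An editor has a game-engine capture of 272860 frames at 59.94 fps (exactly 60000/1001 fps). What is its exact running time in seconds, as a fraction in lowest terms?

Running time = 272860 ÷ (60000/1001) = 272860 × 1001/60000 = 13656643/3000 s.

13656643/3000 seconds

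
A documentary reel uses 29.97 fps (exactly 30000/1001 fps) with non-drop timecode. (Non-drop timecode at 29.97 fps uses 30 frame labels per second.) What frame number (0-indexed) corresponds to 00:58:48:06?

Total seconds to the label: (0 × 3600 + 58 × 60 + 48) = 3528.
Frame index = 3528 × 30 + 6 = 105846.

frame 105846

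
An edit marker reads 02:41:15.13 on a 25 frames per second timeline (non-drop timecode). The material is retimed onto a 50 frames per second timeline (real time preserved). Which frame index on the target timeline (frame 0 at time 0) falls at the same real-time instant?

Source frame index: (2×3600 + 41×60 + 15) × 25 + 13 = 241888.
Real time: 241888 / (25) = 241888/25 s.
Target frame: (241888/25) × (50) = 483776.

frame 483776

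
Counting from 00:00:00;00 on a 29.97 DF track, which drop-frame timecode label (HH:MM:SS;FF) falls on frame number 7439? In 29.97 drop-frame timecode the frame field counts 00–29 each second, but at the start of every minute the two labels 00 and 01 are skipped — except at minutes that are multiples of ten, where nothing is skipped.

Ten DF minutes hold 17982 frames, so frame 7439 lies in block 0 (frames 0–17981) with 7439 frames into that block.
The block's first minute is 1800 frames and the rest 1798 each; 7439 frames reaches minute 4, so 0 × 18 + 4 × 2 = 8 labels have been skipped so far.
Adding those back, label number 7439 + 8 = 7447 at 30 labels/s is 248 s + 7 f = 0 h 4 min 8 s frame 7, i.e. 00:04:08;07.

00:04:08;07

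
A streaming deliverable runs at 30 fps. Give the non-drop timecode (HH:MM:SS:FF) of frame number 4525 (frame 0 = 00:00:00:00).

4525 ÷ 30 = 150 full seconds, remainder 25 frames.
150 s = 0 h 2 min 30 s.
Timecode: 00:02:30:25.

00:02:30:25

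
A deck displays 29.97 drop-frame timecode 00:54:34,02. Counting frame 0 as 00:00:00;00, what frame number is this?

98124

Complete 10-minute blocks: 5, each 17982 frames → 89910.
Remaining 4 whole minutes in the current block: 1800 + 3 × 1798 = 7194 frames.
Within the current minute: 34 × 30 + 2 − 2 = 1020 (labels ;00/;01 skipped at this minute). Total = 89910 + 7194 + 1020 = 98124.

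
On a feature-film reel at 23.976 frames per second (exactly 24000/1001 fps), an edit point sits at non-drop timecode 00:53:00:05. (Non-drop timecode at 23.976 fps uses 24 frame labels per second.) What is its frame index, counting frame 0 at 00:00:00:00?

Total seconds to the label: (0 × 3600 + 53 × 60 + 0) = 3180.
Frame index = 3180 × 24 + 5 = 76325.

frame 76325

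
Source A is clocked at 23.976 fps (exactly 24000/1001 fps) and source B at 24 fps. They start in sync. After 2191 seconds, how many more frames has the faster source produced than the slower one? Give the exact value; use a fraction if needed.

A emits 24000/1001 × 2191 = 7512000/143 frames; B emits 24 × 2191 = 52584.
Difference = 7512/143 frames (≈ 52.5315); B is ahead of A.

7512/143 frames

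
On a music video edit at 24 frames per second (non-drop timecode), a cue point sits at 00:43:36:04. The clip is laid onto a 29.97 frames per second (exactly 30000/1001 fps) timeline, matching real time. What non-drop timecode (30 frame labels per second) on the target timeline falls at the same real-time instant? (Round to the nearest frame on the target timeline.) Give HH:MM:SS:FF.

Source frame index: (0×3600 + 43×60 + 36) × 24 + 4 = 62788.
Real time: 62788 / (24) = 15697/6 s.
Target frame: (15697/6) × (30000/1001) = 7135000/91 ≈ 78406.593 → 78407.
At 30 labels/s: frame 78407 → 00:43:33:17.

00:43:33:17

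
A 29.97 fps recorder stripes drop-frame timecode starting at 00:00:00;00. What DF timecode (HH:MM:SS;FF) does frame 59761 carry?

Ten DF minutes hold 17982 frames, so frame 59761 lies in block 3 (frames 53946–71927) with 5815 frames into that block.
The block's first minute is 1800 frames and the rest 1798 each; 5815 frames reaches minute 3, so 3 × 18 + 3 × 2 = 60 labels have been skipped so far.
Adding those back, label number 59761 + 60 = 59821 at 30 labels/s is 1994 s + 1 f = 0 h 33 min 14 s frame 1, i.e. 00:33:14;01.

00:33:14;01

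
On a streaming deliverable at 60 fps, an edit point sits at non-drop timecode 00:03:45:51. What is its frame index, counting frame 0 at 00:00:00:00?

Total seconds to the label: (0 × 3600 + 3 × 60 + 45) = 225.
Frame index = 225 × 60 + 51 = 13551.

13551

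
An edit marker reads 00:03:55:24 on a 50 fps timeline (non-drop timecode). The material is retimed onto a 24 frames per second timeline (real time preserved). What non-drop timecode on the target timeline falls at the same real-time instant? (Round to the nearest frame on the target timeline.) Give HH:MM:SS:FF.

Source frame index: (0×3600 + 3×60 + 55) × 50 + 24 = 11774.
Real time: 11774 / (50) = 5887/25 s.
Target frame: (5887/25) × (24) = 141288/25 ≈ 5651.520 → 5652.
At 24 labels/s: frame 5652 → 00:03:55:12.

00:03:55:12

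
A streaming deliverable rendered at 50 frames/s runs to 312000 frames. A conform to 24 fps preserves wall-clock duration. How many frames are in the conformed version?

149760 frames

Target frames = source frames × (target rate / source rate) = 312000 × (24)/(50) = 312000 × 12/25 = 149760.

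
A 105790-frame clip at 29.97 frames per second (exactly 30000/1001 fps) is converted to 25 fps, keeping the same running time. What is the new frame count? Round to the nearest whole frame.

Frames at target rate = 105790 × (25) / (30000/1001) = 10589579/120 ≈ 88246.492.
Nearest whole frame: 88246.

88246 frames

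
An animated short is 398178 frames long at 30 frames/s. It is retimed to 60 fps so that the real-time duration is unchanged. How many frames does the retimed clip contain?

796356 frames

Frames at target rate = 398178 × (60) / (30) = 796356.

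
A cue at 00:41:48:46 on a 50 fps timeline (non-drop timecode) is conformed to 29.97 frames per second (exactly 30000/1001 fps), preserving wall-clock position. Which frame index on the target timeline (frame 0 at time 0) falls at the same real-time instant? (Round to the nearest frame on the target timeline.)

frame 75192

Source frame index: (0×3600 + 41×60 + 48) × 50 + 46 = 125446.
Real time: 125446 / (50) = 62723/25 s.
Target frame: (62723/25) × (30000/1001) = 75267600/1001 ≈ 75192.408 → 75192.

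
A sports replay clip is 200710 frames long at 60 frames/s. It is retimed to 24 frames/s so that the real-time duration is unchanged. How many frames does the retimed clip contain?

80284 frames

Target frames = source frames × (target rate / source rate) = 200710 × (24)/(60) = 200710 × 2/5 = 80284.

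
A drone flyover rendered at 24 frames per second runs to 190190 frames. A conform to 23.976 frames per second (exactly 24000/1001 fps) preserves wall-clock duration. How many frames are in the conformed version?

Target frames = source frames × (target rate / source rate) = 190190 × (24000/1001)/(24) = 190190 × 1000/1001 = 190000.

190000 frames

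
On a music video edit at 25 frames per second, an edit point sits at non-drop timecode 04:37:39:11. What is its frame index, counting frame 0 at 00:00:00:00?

416486

Total seconds to the label: (4 × 3600 + 37 × 60 + 39) = 16659.
Frame index = 16659 × 25 + 11 = 416486.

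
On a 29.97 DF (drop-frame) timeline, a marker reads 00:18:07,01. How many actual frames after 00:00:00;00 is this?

Complete 10-minute blocks: 1, each 17982 frames → 17982.
Remaining 8 whole minutes in the current block: 1800 + 7 × 1798 = 14386 frames.
Within the current minute: 7 × 30 + 1 − 2 = 209 (labels ;00/;01 skipped at this minute). Total = 17982 + 14386 + 209 = 32577.

32577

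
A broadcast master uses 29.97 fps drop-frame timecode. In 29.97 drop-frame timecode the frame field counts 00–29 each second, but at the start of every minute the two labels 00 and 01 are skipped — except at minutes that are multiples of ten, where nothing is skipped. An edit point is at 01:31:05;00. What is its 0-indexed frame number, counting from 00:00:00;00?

163786

Complete 10-minute blocks: 9, each 17982 frames → 161838.
Remaining 1 whole minute in the current block: 1800 + 0 × 1798 = 1800 frames.
Within the current minute: 5 × 30 + 0 − 2 = 148 (labels ;00/;01 skipped at this minute). Total = 161838 + 1800 + 148 = 163786.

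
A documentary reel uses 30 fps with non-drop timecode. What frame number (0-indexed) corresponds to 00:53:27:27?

frame 96237

Total seconds to the label: (0 × 3600 + 53 × 60 + 27) = 3207.
Frame index = 3207 × 30 + 27 = 96237.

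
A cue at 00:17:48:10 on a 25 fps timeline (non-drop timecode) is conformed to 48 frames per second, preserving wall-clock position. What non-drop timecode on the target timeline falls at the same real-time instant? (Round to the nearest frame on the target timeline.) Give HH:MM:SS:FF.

00:17:48:19

Source frame index: (0×3600 + 17×60 + 48) × 25 + 10 = 26710.
Real time: 26710 / (25) = 5342/5 s.
Target frame: (5342/5) × (48) = 256416/5 ≈ 51283.200 → 51283.
At 48 labels/s: frame 51283 → 00:17:48:19.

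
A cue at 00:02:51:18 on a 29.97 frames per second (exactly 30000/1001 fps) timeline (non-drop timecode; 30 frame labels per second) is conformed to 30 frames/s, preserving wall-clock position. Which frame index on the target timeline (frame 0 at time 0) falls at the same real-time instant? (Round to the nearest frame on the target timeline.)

Source frame index: (0×3600 + 2×60 + 51) × 30 + 18 = 5148.
Real time: 5148 / (30000/1001) = 429429/2500 s.
Target frame: (429429/2500) × (30) = 1288287/250 ≈ 5153.148 → 5153.

frame 5153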